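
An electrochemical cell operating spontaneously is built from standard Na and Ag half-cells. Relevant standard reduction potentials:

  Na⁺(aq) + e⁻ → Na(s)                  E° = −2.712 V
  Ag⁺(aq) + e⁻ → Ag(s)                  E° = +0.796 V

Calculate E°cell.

The Ag⁺/Ag couple has the higher E°, so Ag ion is reduced (cathode) and Na is oxidized (anode).
E°cell = E°(cathode) − E°(anode) = +0.796 − (−2.712) = +3.508 V.

+3.508 V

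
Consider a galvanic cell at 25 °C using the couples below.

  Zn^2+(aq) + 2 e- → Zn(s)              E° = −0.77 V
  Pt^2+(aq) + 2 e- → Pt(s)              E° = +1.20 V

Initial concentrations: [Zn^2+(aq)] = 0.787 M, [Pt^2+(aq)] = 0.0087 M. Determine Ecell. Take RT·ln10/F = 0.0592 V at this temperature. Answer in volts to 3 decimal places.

Since E°(Pt²⁺/Pt) > E°(Zn²⁺/Zn), Pt²⁺/Pt serves as the cathode.
The standard potential is +1.20 − (−0.77) = +1.97 V and the balanced reaction transfers n = 2 electrons.
For the overall reaction Pt^2+(aq) + Zn(s) → Pt(s) + Zn^2+(aq), Q = [Zn^2+(aq)] / [Pt^2+(aq)] = 90.5, giving log Q = 1.956.
Applying E = E° − (RT ln10/nF)·log Q gives +1.97 − (0.0592/2)(1.956) = +1.912 V.

+1.912 V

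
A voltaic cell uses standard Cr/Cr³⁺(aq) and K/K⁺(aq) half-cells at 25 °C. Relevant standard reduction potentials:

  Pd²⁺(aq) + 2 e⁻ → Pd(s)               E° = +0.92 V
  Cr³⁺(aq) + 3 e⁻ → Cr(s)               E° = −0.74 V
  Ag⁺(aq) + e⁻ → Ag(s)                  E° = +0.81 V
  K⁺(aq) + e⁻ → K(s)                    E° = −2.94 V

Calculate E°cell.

Of the two couples in this cell, the one with the more positive reduction potential is reduced at the cathode: here that is Cr³⁺/Cr (−0.74 V); K⁺/K (−2.94 V) is the anode.
E°cell = E°(cathode) − E°(anode) = −0.74 − (−2.94) = +2.20 V.

+2.20 V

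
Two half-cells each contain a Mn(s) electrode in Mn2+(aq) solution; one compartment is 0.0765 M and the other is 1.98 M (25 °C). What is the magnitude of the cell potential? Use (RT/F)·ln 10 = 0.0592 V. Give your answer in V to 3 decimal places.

For a concentration cell E°cell = 0, since both electrodes use the same couple.
The compartment with the higher Mn2+(aq) concentration (1.98 M) acts as the cathode; ions are reduced there and produced at the dilute (0.0765 M) anode.
With n = 2, Ecell = −(0.0592/2)·log([dilute]/[conc]) = −(0.0592/2)·log(0.0765/1.98) = +0.042 V.

0.042 V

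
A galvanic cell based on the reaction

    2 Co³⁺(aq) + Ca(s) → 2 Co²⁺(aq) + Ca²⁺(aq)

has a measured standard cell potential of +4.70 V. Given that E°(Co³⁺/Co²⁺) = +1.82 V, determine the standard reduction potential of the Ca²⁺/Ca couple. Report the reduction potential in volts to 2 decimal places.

−2.88 V

In the reaction as written the Co³⁺/Co²⁺ couple is reduced (cathode) and Ca²⁺/Ca is oxidized (anode), so E°cell = E°(Co³⁺/Co²⁺) − E°(Ca²⁺/Ca).
E°(Ca²⁺/Ca) = E°(cathode) − E°cell = +1.82 − (+4.70) = −2.88 V.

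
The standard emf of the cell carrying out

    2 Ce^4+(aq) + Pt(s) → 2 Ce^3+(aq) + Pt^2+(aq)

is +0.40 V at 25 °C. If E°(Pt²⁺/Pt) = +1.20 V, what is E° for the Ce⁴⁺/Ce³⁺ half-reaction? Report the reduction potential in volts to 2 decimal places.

In the reaction as written the Ce⁴⁺/Ce³⁺ couple is reduced (cathode) and Pt²⁺/Pt is oxidized (anode), so E°cell = E°(Ce⁴⁺/Ce³⁺) − E°(Pt²⁺/Pt).
E°(Ce⁴⁺/Ce³⁺) = E°cell + E°(anode) = +0.40 + (+1.20) = +1.60 V.

+1.60 V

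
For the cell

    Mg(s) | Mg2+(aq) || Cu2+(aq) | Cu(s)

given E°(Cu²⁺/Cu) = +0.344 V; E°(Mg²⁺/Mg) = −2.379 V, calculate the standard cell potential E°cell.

+2.723 V

By convention the left-hand electrode in cell notation is the anode (oxidation) and the right-hand electrode is the cathode (reduction).
E°cell = E°(right) − E°(left) = +0.344 − (−2.379) = +2.723 V.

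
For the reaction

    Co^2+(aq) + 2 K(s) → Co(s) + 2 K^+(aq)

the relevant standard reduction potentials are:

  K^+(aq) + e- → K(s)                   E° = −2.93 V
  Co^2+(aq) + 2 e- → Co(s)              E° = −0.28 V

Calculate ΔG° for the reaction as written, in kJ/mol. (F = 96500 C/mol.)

In the reaction as written Co^2+(aq) is reduced, so the Co²⁺/Co couple is the cathode and K⁺/K is the anode.
E°cell = −0.28 − (−2.93) = +2.65 V; balancing electrons gives n = 2.
ΔG° = −nFE°cell = −(2)(96500)(+2.65) J/mol = −511 kJ/mol.

−511 kJ/mol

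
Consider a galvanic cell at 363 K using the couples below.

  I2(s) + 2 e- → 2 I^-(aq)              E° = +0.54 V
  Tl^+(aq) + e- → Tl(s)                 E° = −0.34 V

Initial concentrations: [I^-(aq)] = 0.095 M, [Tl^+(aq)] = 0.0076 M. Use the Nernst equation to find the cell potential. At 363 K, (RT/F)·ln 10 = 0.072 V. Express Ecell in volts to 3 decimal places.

The I₂/I⁻ couple has the more positive E°, so it is the cathode; Tl⁺/Tl is the anode.
E°cell = E°cat − E°an = +0.54 − (−0.34) = +0.88 V; n = 2.
The balanced reaction is I2(s) + 2 Tl(s) → 2 I^-(aq) + 2 Tl^+(aq), so Q = [I^-(aq)]^2·[Tl^+(aq)]^2 = 5.21×10^−7 and log Q = −6.283.
Applying E = E° − (RT ln10/nF)·log Q gives +0.88 − (0.072/2)(−6.283) = +1.106 V.

+1.106 V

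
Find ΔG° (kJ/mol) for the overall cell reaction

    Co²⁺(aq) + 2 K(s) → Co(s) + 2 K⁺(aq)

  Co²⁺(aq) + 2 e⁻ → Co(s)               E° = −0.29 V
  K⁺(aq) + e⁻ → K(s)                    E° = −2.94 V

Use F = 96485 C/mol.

In the reaction as written Co²⁺(aq) is reduced, so the Co²⁺/Co couple is the cathode and K⁺/K is the anode.
E°cell = −0.29 − (−2.94) = +2.65 V; balancing electrons gives n = 2.
ΔG° = −nFE°cell = −(2)(96485)(+2.65) J/mol = −511 kJ/mol.

−511 kJ/mol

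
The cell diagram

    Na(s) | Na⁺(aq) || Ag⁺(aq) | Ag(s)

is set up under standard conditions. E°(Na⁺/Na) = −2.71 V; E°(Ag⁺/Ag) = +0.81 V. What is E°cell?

By convention the left-hand electrode in cell notation is the anode (oxidation) and the right-hand electrode is the cathode (reduction).
E°cell = E°(right) − E°(left) = +0.81 − (−2.71) = +3.52 V.

+3.52 V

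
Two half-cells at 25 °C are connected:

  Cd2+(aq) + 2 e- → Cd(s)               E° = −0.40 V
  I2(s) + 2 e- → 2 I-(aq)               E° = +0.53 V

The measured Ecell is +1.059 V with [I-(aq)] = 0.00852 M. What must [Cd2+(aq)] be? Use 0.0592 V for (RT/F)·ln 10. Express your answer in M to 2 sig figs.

0.60 M

The I₂/I⁻ couple has the larger reduction potential, so it is the cathode: E°cell = +0.53 − (−0.40) = +0.93 V and n = 2.
From the Nernst equation, log Q = n(E° − E)/0.0592 = 2·(+0.93 − (+1.059))/0.0592 = −4.358.
Balancing electrons gives I2(s) + Cd(s) → 2 I-(aq) + Cd2+(aq); thus Q = [I-(aq)]^2·[Cd2+(aq)].
Isolating [Cd2+(aq)] in Q = 10^{−4.358} yields log [Cd2+(aq)] = −0.219, i.e. 0.60 M.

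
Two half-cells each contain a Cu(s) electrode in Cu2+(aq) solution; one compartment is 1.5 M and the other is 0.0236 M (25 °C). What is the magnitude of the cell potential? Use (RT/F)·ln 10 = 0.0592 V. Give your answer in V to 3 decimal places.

0.053 V

For a concentration cell E°cell = 0, since both electrodes use the same couple.
The compartment with the higher Cu2+(aq) concentration (1.5 M) acts as the cathode; ions are reduced there and produced at the dilute (0.0236 M) anode.
With n = 2, Ecell = −(0.0592/2)·log([dilute]/[conc]) = −(0.0592/2)·log(0.0236/1.5) = +0.053 V.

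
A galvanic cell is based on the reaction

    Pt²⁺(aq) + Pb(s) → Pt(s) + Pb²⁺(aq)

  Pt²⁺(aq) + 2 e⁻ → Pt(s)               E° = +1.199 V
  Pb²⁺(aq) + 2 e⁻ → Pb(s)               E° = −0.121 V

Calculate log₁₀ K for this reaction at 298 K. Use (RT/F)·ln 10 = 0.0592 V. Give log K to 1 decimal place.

The Pt²⁺/Pt couple is reduced (cathode); E°cell = +1.199 − (−0.121) = +1.320 V with n = 2.
At equilibrium E = 0, so log K = nE°cell / 0.0592 = (2)(+1.320) / 0.0592 = 44.6.

log K = 44.6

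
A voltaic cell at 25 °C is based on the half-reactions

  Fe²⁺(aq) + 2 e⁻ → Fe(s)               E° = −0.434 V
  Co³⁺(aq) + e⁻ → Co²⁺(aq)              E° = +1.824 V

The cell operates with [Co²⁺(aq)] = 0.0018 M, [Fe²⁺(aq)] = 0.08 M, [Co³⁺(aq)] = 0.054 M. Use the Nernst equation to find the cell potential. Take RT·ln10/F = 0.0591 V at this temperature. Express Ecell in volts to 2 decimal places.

+2.38 V

Since E°(Co³⁺/Co²⁺) > E°(Fe²⁺/Fe), Co³⁺/Co²⁺ serves as the cathode.
E°cell = E°cat − E°an = +1.824 − (−0.434) = +2.258 V; n = 2.
For the overall reaction 2 Co³⁺(aq) + Fe(s) → 2 Co²⁺(aq) + Fe²⁺(aq), Q = ([Co²⁺(aq)]^2·[Fe²⁺(aq)]) / [Co³⁺(aq)]^2 = 8.89×10^−5, giving log Q = −4.051.
By the Nernst equation, E = +2.258 − (0.0591/2)·(−4.051) = +2.38 V.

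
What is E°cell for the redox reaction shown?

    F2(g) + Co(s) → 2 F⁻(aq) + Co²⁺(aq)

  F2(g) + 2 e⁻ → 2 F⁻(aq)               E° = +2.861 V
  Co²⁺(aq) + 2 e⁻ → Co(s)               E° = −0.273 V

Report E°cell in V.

In the reaction as written, F2(g) is reduced (cathode) and Co²⁺(aq) is produced by oxidation at the anode.
E°cell = E°(cathode) − E°(anode) = +2.861 − (−0.273) = +3.134 V.

+3.134 V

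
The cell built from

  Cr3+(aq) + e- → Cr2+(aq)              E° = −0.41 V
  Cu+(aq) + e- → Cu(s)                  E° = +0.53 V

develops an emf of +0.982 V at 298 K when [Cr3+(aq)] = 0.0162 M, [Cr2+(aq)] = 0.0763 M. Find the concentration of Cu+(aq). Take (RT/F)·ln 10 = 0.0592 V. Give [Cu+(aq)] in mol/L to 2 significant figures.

With Cu⁺/Cu at the cathode and Cr³⁺/Cr²⁺ at the anode, E°cell = +0.53 − (−0.41) = +0.94 V (n = 1).
From the Nernst equation, log Q = n(E° − E)/0.0592 = 1·(+0.94 − (+0.982))/0.0592 = −0.709.
Balancing electrons gives Cu+(aq) + Cr2+(aq) → Cu(s) + Cr3+(aq); thus Q = [Cr3+(aq)] / ([Cu+(aq)]·[Cr2+(aq)]).
Solving for the unknown gives log [Cu+(aq)] = 0.036, so [Cu+(aq)] ≈ 1.1 M.

1.1 M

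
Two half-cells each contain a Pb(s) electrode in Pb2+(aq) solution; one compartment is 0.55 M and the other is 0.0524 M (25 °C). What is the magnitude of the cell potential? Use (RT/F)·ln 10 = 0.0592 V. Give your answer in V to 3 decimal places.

0.030 V

For a concentration cell E°cell = 0, since both electrodes use the same couple.
The compartment with the higher Pb2+(aq) concentration (0.55 M) acts as the cathode; ions are reduced there and produced at the dilute (0.0524 M) anode.
With n = 2, Ecell = −(0.0592/2)·log([dilute]/[conc]) = −(0.0592/2)·log(0.0524/0.55) = +0.030 V.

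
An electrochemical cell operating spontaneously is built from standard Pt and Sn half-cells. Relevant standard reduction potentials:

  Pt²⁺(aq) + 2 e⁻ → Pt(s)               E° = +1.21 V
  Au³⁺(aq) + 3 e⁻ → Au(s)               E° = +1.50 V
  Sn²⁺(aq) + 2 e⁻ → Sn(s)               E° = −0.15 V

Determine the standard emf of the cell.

Of the two couples in this cell, the one with the more positive reduction potential is reduced at the cathode: here that is Pt²⁺/Pt (+1.21 V); Sn²⁺/Sn (−0.15 V) is the anode.
E°cell = E°(cathode) − E°(anode) = +1.21 − (−0.15) = +1.36 V.

+1.36 V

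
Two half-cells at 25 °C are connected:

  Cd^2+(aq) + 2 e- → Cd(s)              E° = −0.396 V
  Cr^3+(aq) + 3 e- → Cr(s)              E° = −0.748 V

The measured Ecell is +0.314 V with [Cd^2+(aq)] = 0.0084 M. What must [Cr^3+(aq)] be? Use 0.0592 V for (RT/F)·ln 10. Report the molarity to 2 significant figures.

0.065 M

With Cd²⁺/Cd at the cathode and Cr³⁺/Cr at the anode, E°cell = −0.396 − (−0.748) = +0.352 V (n = 6).
From the Nernst equation, log Q = n(E° − E)/0.0592 = 6·(+0.352 − (+0.314))/0.0592 = 3.851.
For 3 Cd^2+(aq) + 2 Cr(s) → 3 Cd(s) + 2 Cr^3+(aq), the reaction quotient is Q = [Cr^3+(aq)]^2 / [Cd^2+(aq)]^3.
Substituting the known concentrations and solving, log [Cr^3+(aq)] = −1.188 and [Cr^3+(aq)] = 0.065 M.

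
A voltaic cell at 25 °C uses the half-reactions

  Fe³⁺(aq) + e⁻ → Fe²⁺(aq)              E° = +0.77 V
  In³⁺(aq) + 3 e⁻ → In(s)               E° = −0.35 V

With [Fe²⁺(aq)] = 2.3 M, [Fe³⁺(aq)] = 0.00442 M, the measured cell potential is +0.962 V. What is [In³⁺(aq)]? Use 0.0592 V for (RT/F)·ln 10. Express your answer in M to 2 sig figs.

With Fe³⁺/Fe²⁺ at the cathode and In³⁺/In at the anode, E°cell = +0.77 − (−0.35) = +1.12 V (n = 3).
Since E = E° − (0.0592/n)·log Q, log Q = n(E° − E)/0.0592 = 8.007.
The balanced reaction is 3 Fe³⁺(aq) + In(s) → 3 Fe²⁺(aq) + In³⁺(aq), so Q = ([Fe²⁺(aq)]^3·[In³⁺(aq)]) / [Fe³⁺(aq)]^3.
Solving for the unknown gives log [In³⁺(aq)] = −0.142, so [In³⁺(aq)] ≈ 0.72 M.

0.72 M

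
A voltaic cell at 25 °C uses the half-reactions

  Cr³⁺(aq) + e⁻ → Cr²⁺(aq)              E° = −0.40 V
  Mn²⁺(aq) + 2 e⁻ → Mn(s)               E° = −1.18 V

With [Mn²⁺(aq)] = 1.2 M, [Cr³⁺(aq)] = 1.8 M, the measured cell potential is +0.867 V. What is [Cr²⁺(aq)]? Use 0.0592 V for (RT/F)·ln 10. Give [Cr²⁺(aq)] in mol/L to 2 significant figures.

0.056 M

With Cr³⁺/Cr²⁺ at the cathode and Mn²⁺/Mn at the anode, E°cell = −0.40 − (−1.18) = +0.78 V (n = 2).
Since E = E° − (0.0592/n)·log Q, log Q = n(E° − E)/0.0592 = −2.939.
Balancing electrons gives 2 Cr³⁺(aq) + Mn(s) → 2 Cr²⁺(aq) + Mn²⁺(aq); thus Q = ([Cr²⁺(aq)]^2·[Mn²⁺(aq)]) / [Cr³⁺(aq)]^2.
Solving for the unknown gives log [Cr²⁺(aq)] = −1.254, so [Cr²⁺(aq)] ≈ 0.056 M.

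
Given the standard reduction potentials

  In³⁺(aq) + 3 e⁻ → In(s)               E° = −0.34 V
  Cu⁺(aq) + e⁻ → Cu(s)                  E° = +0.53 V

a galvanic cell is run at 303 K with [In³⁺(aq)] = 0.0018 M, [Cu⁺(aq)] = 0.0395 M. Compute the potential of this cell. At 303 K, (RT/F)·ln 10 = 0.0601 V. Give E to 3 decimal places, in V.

Since E°(Cu⁺/Cu) > E°(In³⁺/In), Cu⁺/Cu serves as the cathode.
E°cell = +0.53 − (−0.34) = +0.87 V, with n = 3 electrons transferred.
The balanced reaction is 3 Cu⁺(aq) + In(s) → 3 Cu(s) + In³⁺(aq), so Q = [In³⁺(aq)] / [Cu⁺(aq)]^3 = 29.2 and log Q = 1.465.
By the Nernst equation, E = +0.87 − (0.0601/3)·(1.465) = +0.841 V.

+0.841 V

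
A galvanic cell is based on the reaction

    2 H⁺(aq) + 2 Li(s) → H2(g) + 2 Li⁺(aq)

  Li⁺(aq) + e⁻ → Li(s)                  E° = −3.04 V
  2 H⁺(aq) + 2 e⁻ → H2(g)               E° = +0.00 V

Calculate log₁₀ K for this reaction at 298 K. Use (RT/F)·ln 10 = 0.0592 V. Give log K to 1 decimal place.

log K = 102.7

The 2H⁺/H₂ couple is reduced (cathode); E°cell = +0.00 − (−3.04) = +3.04 V with n = 2.
At equilibrium E = 0, so log K = nE°cell / 0.0592 = (2)(+3.04) / 0.0592 = 102.7.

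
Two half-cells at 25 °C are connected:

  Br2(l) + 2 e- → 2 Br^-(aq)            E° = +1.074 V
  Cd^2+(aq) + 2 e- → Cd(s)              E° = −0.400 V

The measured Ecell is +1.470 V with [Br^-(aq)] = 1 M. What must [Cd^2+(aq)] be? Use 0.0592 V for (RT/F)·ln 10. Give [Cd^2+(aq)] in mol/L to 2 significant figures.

With Br₂/Br⁻ at the cathode and Cd²⁺/Cd at the anode, E°cell = +1.074 − (−0.400) = +1.474 V (n = 2).
From the Nernst equation, log Q = n(E° − E)/0.0592 = 2·(+1.474 − (+1.470))/0.0592 = 0.135.
Balancing electrons gives Br2(l) + Cd(s) → 2 Br^-(aq) + Cd^2+(aq); thus Q = [Br^-(aq)]^2·[Cd^2+(aq)].
Substituting the known concentrations and solving, log [Cd^2+(aq)] = 0.135 and [Cd^2+(aq)] = 1.4 M.

1.4 M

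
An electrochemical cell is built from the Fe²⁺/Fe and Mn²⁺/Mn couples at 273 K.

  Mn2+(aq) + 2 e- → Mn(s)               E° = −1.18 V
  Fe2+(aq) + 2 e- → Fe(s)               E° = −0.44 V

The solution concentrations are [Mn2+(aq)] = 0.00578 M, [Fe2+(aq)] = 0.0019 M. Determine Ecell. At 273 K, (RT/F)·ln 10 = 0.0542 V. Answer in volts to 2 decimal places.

The Fe²⁺/Fe couple has the more positive E°, so it is the cathode; Mn²⁺/Mn is the anode.
E°cell = −0.44 − (−1.18) = +0.74 V, with n = 2 electrons transferred.
The balanced reaction is Fe2+(aq) + Mn(s) → Fe(s) + Mn2+(aq), so Q = [Mn2+(aq)] / [Fe2+(aq)] = 3.04 and log Q = 0.483.
By the Nernst equation, E = +0.74 − (0.0542/2)·(0.483) = +0.73 V.

+0.73 V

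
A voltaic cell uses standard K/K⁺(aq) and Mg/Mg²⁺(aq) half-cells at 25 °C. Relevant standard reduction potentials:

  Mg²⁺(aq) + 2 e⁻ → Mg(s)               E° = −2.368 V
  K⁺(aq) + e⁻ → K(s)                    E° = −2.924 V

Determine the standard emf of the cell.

The Mg²⁺/Mg couple has the higher E°, so Mg ion is reduced (cathode) and K is oxidized (anode).
E°cell = E°(cathode) − E°(anode) = −2.368 − (−2.924) = +0.556 V.

+0.556 V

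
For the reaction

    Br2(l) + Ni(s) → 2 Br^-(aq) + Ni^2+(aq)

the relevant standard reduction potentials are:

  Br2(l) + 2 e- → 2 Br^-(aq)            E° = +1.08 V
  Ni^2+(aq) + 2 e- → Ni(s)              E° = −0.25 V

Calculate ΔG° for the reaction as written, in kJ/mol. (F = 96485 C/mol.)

−257 kJ/mol

In the reaction as written Br2(l) is reduced, so the Br₂/Br⁻ couple is the cathode and Ni²⁺/Ni is the anode.
E°cell = +1.08 − (−0.25) = +1.33 V; balancing electrons gives n = 2.
ΔG° = −nFE°cell = −(2)(96485)(+1.33) J/mol = −257 kJ/mol.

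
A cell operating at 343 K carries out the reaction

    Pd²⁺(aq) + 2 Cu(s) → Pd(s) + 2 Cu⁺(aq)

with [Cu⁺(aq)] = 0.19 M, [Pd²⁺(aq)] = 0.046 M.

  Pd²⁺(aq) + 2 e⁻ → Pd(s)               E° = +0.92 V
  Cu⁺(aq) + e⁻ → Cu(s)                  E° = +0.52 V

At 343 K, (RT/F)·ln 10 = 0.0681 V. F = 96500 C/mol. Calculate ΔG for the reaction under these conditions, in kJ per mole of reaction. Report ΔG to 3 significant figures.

−77.9 kJ/mol

With Pd²⁺/Pd reduced at the cathode, E°cell = +0.92 − (+0.52) = +0.40 V and n = 2.
Here Q = [Cu⁺(aq)]^2 / [Pd²⁺(aq)] = 0.785 (log Q = −0.105), giving E = +0.40 − (0.0681/2)·(−0.105) = +0.4036 V.
Then ΔG = −nFE = −2 × 96500 × +0.4036 J/mol = −77.9 kJ/mol.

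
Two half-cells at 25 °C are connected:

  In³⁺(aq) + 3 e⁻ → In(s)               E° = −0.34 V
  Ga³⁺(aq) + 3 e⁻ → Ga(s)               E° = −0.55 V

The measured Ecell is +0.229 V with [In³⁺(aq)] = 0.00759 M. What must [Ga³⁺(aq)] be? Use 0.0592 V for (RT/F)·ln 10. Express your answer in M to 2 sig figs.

0.00083 M

The In³⁺/In couple has the larger reduction potential, so it is the cathode: E°cell = −0.34 − (−0.55) = +0.21 V and n = 3.
Since E = E° − (0.0592/n)·log Q, log Q = n(E° − E)/0.0592 = −0.963.
Balancing electrons gives In³⁺(aq) + Ga(s) → In(s) + Ga³⁺(aq); thus Q = [Ga³⁺(aq)] / [In³⁺(aq)].
Solving for the unknown gives log [Ga³⁺(aq)] = −3.083, so [Ga³⁺(aq)] ≈ 0.00083 M.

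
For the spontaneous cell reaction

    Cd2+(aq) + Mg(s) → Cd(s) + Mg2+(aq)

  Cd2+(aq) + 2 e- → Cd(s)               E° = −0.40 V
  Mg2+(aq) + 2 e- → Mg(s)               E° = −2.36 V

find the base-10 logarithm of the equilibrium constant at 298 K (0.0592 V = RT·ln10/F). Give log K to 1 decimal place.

The Cd²⁺/Cd couple is reduced (cathode); E°cell = −0.40 − (−2.36) = +1.96 V with n = 2.
At equilibrium E = 0, so log K = nE°cell / 0.0592 = (2)(+1.96) / 0.0592 = 66.2.

log K = 66.2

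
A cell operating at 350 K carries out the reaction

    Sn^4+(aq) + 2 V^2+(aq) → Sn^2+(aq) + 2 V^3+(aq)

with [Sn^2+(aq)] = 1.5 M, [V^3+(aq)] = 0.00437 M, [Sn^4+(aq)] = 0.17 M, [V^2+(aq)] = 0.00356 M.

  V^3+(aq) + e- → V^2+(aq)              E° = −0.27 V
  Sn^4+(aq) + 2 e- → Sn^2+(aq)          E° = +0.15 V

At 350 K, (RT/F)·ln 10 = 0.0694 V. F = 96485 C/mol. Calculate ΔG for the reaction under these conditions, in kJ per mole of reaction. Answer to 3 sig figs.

E°cell = +0.15 − (−0.27) = +0.42 V; the balanced reaction transfers n = 2 electrons.
Q = ([Sn^2+(aq)]·[V^3+(aq)]^2) / ([Sn^4+(aq)]·[V^2+(aq)]^2) = 13.3, so log Q = 1.124 and E = +0.42 − (0.0694/2)(1.124) = +0.3810 V.
Finally ΔG = −nFE = −(2)(96485 C/mol)(+0.3810 V) = −73.5 kJ/mol.

−73.5 kJ/mol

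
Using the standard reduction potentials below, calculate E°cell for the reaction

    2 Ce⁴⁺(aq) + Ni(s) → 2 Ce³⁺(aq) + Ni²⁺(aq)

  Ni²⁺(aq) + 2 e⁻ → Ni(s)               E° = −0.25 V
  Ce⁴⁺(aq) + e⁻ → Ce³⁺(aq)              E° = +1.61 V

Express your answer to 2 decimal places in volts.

In the reaction as written, Ce⁴⁺(aq) is reduced (cathode) and Ni²⁺(aq) is produced by oxidation at the anode.
E°cell = E°(cathode) − E°(anode) = +1.61 − (−0.25) = +1.86 V.
The positive value indicates the reaction is spontaneous as written.

+1.86 V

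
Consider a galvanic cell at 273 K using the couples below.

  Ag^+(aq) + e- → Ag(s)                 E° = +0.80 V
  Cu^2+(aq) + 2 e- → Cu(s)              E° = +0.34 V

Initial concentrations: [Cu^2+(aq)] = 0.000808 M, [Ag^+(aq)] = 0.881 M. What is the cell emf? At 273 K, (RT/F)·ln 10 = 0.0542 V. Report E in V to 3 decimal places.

+0.541 V

The Ag⁺/Ag couple has the more positive E°, so it is the cathode; Cu²⁺/Cu is the anode.
E°cell = +0.80 − (+0.34) = +0.46 V, with n = 2 electrons transferred.
The balanced reaction is 2 Ag^+(aq) + Cu(s) → 2 Ag(s) + Cu^2+(aq), so Q = [Cu^2+(aq)] / [Ag^+(aq)]^2 = 0.00104 and log Q = −2.983.
Applying E = E° − (RT ln10/nF)·log Q gives +0.46 − (0.0542/2)(−2.983) = +0.541 V.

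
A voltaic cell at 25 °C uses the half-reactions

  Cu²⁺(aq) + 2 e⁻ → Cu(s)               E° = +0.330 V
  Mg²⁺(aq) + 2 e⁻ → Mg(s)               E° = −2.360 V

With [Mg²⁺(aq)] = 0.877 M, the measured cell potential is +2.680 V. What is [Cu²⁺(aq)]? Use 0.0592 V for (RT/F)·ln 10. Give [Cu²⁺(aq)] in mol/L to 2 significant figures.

0.40 M

The Cu²⁺/Cu couple has the larger reduction potential, so it is the cathode: E°cell = +0.330 − (−2.360) = +2.690 V and n = 2.
Rearranging E = E° − (0.0592/n)·log Q gives log Q = 2(+2.690 − (+2.680))/0.0592 = 0.338.
Balancing electrons gives Cu²⁺(aq) + Mg(s) → Cu(s) + Mg²⁺(aq); thus Q = [Mg²⁺(aq)] / [Cu²⁺(aq)].
Solving for the unknown gives log [Cu²⁺(aq)] = −0.395, so [Cu²⁺(aq)] ≈ 0.40 M.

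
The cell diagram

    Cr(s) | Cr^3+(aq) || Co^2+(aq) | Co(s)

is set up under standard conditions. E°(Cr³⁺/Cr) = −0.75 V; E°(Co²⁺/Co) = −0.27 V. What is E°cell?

By convention the left-hand electrode in cell notation is the anode (oxidation) and the right-hand electrode is the cathode (reduction).
E°cell = E°(right) − E°(left) = −0.27 − (−0.75) = +0.48 V.

+0.48 V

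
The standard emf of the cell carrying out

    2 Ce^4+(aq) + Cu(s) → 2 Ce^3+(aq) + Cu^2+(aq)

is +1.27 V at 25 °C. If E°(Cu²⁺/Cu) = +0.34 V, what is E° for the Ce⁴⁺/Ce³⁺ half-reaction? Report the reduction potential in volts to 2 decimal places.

In the reaction as written the Ce⁴⁺/Ce³⁺ couple is reduced (cathode) and Cu²⁺/Cu is oxidized (anode), so E°cell = E°(Ce⁴⁺/Ce³⁺) − E°(Cu²⁺/Cu).
E°(Ce⁴⁺/Ce³⁺) = E°cell + E°(anode) = +1.27 + (+0.34) = +1.61 V.

+1.61 V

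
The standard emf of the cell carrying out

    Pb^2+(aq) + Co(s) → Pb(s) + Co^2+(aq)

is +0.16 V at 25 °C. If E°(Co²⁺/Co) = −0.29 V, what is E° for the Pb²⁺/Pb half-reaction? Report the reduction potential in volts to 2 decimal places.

In the reaction as written the Pb²⁺/Pb couple is reduced (cathode) and Co²⁺/Co is oxidized (anode), so E°cell = E°(Pb²⁺/Pb) − E°(Co²⁺/Co).
E°(Pb²⁺/Pb) = E°cell + E°(anode) = +0.16 + (−0.29) = −0.13 V.

−0.13 V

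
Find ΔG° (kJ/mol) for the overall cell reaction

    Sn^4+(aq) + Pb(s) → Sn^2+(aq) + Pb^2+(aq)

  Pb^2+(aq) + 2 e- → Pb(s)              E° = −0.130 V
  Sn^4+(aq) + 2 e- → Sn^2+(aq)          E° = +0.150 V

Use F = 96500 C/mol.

In the reaction as written Sn^4+(aq) is reduced, so the Sn⁴⁺/Sn²⁺ couple is the cathode and Pb²⁺/Pb is the anode.
E°cell = +0.150 − (−0.130) = +0.280 V; balancing electrons gives n = 2.
ΔG° = −nFE°cell = −(2)(96500)(+0.280) J/mol = −54.0 kJ/mol.

−54.0 kJ/mol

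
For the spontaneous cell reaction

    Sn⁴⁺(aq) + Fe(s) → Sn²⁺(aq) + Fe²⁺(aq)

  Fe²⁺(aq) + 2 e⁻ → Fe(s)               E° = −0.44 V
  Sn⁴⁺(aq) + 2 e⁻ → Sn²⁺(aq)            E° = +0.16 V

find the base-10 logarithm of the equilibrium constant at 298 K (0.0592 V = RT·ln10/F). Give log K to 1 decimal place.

log K = 20.3

The Sn⁴⁺/Sn²⁺ couple is reduced (cathode); E°cell = +0.16 − (−0.44) = +0.60 V with n = 2.
At equilibrium E = 0, so log K = nE°cell / 0.0592 = (2)(+0.60) / 0.0592 = 20.3.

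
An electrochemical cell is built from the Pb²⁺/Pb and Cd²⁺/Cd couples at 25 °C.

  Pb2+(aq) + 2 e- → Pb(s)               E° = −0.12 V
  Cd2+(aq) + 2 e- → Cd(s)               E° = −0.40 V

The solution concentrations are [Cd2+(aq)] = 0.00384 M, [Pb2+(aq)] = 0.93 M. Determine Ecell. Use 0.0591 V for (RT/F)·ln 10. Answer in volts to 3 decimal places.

Since E°(Pb²⁺/Pb) > E°(Cd²⁺/Cd), Pb²⁺/Pb serves as the cathode.
The standard potential is −0.12 − (−0.40) = +0.28 V and the balanced reaction transfers n = 2 electrons.
The balanced reaction is Pb2+(aq) + Cd(s) → Pb(s) + Cd2+(aq), so Q = [Cd2+(aq)] / [Pb2+(aq)] = 0.00413 and log Q = −2.384.
E = E° − (0.0591/n)·log Q = +0.28 − (0.0591/2)(−2.384) = +0.350 V.

+0.350 V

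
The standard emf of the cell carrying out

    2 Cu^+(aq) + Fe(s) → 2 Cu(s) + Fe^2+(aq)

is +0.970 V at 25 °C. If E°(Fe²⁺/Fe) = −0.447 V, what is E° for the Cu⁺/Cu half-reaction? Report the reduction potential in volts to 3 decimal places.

+0.523 V

In the reaction as written the Cu⁺/Cu couple is reduced (cathode) and Fe²⁺/Fe is oxidized (anode), so E°cell = E°(Cu⁺/Cu) − E°(Fe²⁺/Fe).
E°(Cu⁺/Cu) = E°cell + E°(anode) = +0.970 + (−0.447) = +0.523 V.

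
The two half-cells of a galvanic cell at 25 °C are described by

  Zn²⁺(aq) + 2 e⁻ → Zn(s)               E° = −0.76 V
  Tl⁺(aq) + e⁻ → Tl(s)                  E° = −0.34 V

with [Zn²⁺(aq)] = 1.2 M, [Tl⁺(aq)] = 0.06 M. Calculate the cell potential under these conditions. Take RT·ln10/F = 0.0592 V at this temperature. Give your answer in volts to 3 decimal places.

+0.345 V

Tl⁺/Tl is reduced (cathode, E° = −0.34 V) and Zn²⁺/Zn is oxidized (anode).
E°cell = −0.34 − (−0.76) = +0.42 V, with n = 2 electrons transferred.
The balanced reaction is 2 Tl⁺(aq) + Zn(s) → 2 Tl(s) + Zn²⁺(aq), so Q = [Zn²⁺(aq)] / [Tl⁺(aq)]^2 = 333 and log Q = 2.523.
E = E° − (0.0592/n)·log Q = +0.42 − (0.0592/2)(2.523) = +0.345 V.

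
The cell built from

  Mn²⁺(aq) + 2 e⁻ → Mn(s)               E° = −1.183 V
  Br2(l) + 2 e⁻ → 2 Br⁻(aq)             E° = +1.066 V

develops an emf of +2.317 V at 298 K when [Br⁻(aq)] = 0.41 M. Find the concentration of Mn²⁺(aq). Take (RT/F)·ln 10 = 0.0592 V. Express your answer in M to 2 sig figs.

With Br₂/Br⁻ at the cathode and Mn²⁺/Mn at the anode, E°cell = +1.066 − (−1.183) = +2.249 V (n = 2).
Since E = E° − (0.0592/n)·log Q, log Q = n(E° − E)/0.0592 = −2.297.
Balancing electrons gives Br2(l) + Mn(s) → 2 Br⁻(aq) + Mn²⁺(aq); thus Q = [Br⁻(aq)]^2·[Mn²⁺(aq)].
Solving for the unknown gives log [Mn²⁺(aq)] = −1.523, so [Mn²⁺(aq)] ≈ 0.030 M.

0.030 M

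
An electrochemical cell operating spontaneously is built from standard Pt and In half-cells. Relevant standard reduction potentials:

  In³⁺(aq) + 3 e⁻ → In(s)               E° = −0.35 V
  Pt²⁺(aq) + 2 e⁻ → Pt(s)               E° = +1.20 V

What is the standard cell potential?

+1.55 V

The Pt²⁺/Pt couple has the higher E°, so Pt ion is reduced (cathode) and In is oxidized (anode).
E°cell = E°(cathode) − E°(anode) = +1.20 − (−0.35) = +1.55 V.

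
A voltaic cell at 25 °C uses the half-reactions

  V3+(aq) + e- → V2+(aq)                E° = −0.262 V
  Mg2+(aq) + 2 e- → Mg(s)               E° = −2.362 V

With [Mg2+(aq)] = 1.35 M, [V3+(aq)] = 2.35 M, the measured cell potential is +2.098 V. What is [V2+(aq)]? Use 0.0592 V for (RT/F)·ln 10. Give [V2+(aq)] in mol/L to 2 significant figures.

2.2 M

With V³⁺/V²⁺ at the cathode and Mg²⁺/Mg at the anode, E°cell = −0.262 − (−2.362) = +2.100 V (n = 2).
From the Nernst equation, log Q = n(E° − E)/0.0592 = 2·(+2.100 − (+2.098))/0.0592 = 0.068.
The balanced reaction is 2 V3+(aq) + Mg(s) → 2 V2+(aq) + Mg2+(aq), so Q = ([V2+(aq)]^2·[Mg2+(aq)]) / [V3+(aq)]^2.
Isolating [V2+(aq)] in Q = 10^{0.068} yields log [V2+(aq)] = 0.340, i.e. 2.2 M.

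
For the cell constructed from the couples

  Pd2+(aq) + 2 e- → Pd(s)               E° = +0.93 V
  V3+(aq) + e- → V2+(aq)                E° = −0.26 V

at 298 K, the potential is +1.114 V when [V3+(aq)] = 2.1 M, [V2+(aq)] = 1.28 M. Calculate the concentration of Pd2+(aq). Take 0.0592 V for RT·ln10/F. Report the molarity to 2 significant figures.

Pd²⁺/Pd is the cathode (higher E°); E°cell = +0.93 − (−0.26) = +1.19 V with n = 2.
Since E = E° − (0.0592/n)·log Q, log Q = n(E° − E)/0.0592 = 2.568.
The balanced reaction is Pd2+(aq) + 2 V2+(aq) → Pd(s) + 2 V3+(aq), so Q = [V3+(aq)]^2 / ([Pd2+(aq)]·[V2+(aq)]^2).
Solving for the unknown gives log [Pd2+(aq)] = −2.138, so [Pd2+(aq)] ≈ 0.0073 M.

0.0073 M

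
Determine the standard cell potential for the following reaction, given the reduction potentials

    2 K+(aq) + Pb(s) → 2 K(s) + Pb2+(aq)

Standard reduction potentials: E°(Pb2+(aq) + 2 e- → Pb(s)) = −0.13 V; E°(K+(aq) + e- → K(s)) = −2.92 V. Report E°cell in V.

−2.79 V

K+(aq) gains electrons, so the K⁺/K couple is the cathode; the Pb²⁺/Pb couple is the anode.
E°cell = E°(cathode) − E°(anode) = −2.92 − (−0.13) = −2.79 V.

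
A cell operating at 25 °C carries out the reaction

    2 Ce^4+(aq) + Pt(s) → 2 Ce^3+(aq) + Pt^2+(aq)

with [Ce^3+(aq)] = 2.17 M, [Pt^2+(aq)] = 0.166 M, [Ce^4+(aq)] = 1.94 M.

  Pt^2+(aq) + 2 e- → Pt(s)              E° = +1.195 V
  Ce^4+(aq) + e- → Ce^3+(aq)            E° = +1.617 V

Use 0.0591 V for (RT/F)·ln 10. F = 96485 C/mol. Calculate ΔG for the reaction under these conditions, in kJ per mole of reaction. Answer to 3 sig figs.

With Ce⁴⁺/Ce³⁺ reduced at the cathode, E°cell = +1.617 − (+1.195) = +0.422 V and n = 2.
Here Q = ([Ce^3+(aq)]^2·[Pt^2+(aq)]) / [Ce^4+(aq)]^2 = 0.208 (log Q = −0.683), giving E = +0.422 − (0.0591/2)·(−0.683) = +0.4422 V.
Finally ΔG = −nFE = −(2)(96485 C/mol)(+0.4422 V) = −85.3 kJ/mol.

−85.3 kJ/mol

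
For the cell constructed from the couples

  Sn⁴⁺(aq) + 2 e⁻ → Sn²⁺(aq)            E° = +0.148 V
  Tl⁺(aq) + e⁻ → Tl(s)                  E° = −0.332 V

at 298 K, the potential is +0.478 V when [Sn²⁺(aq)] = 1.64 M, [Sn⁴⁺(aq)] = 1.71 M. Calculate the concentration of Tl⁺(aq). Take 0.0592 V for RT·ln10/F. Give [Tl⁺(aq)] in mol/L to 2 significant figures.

The Sn⁴⁺/Sn²⁺ couple has the larger reduction potential, so it is the cathode: E°cell = +0.148 − (−0.332) = +0.480 V and n = 2.
Rearranging E = E° − (0.0592/n)·log Q gives log Q = 2(+0.480 − (+0.478))/0.0592 = 0.068.
The balanced reaction is Sn⁴⁺(aq) + 2 Tl(s) → Sn²⁺(aq) + 2 Tl⁺(aq), so Q = ([Sn²⁺(aq)]·[Tl⁺(aq)]^2) / [Sn⁴⁺(aq)].
Substituting the known concentrations and solving, log [Tl⁺(aq)] = 0.043 and [Tl⁺(aq)] = 1.1 M.

1.1 M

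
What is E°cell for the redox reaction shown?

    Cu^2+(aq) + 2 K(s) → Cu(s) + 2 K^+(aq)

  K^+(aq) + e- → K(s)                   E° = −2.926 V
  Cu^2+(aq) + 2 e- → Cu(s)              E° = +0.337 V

Cu^2+(aq) gains electrons, so the Cu²⁺/Cu couple is the cathode; the K⁺/K couple is the anode.
E°cell = E°(cathode) − E°(anode) = +0.337 − (−2.926) = +3.263 V.

+3.263 V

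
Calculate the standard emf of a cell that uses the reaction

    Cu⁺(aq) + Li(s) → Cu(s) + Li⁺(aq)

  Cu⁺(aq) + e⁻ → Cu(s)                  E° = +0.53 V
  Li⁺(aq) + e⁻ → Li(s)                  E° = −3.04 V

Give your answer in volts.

In the reaction as written, Cu⁺(aq) is reduced (cathode) and Li⁺(aq) is produced by oxidation at the anode.
E°cell = E°(cathode) − E°(anode) = +0.53 − (−3.04) = +3.57 V.

+3.57 V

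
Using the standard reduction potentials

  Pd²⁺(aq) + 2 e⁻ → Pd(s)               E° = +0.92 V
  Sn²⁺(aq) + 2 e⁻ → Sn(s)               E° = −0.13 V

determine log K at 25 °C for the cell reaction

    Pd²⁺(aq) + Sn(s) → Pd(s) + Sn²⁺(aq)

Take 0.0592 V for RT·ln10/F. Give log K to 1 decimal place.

The Pd²⁺/Pd couple is reduced (cathode); E°cell = +0.92 − (−0.13) = +1.05 V with n = 2.
At equilibrium E = 0, so log K = nE°cell / 0.0592 = (2)(+1.05) / 0.0592 = 35.5.

log K = 35.5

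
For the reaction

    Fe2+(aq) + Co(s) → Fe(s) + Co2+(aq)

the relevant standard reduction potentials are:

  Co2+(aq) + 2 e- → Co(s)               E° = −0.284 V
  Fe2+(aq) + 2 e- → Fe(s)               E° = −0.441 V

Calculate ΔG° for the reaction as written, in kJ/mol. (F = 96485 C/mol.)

+30.3 kJ/mol

In the reaction as written Fe2+(aq) is reduced, so the Fe²⁺/Fe couple is the cathode and Co²⁺/Co is the anode.
E°cell = −0.441 − (−0.284) = −0.157 V; balancing electrons gives n = 2.
ΔG° = −nFE°cell = −(2)(96485)(−0.157) J/mol = +30.3 kJ/mol.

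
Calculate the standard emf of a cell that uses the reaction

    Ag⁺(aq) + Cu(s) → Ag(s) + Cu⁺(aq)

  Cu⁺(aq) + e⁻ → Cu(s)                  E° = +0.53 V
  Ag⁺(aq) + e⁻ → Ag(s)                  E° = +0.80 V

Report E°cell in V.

In the reaction as written, Ag⁺(aq) is reduced (cathode) and Cu⁺(aq) is produced by oxidation at the anode.
E°cell = E°(cathode) − E°(anode) = +0.80 − (+0.53) = +0.27 V.

+0.27 V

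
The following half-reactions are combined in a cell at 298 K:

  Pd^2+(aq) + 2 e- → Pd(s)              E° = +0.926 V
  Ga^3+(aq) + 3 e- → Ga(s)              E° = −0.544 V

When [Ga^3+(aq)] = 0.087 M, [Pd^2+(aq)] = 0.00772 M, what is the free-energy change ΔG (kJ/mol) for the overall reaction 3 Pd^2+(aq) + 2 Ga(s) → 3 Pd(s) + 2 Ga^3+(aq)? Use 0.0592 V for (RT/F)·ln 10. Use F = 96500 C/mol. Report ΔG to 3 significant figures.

−827 kJ/mol

The standard cell potential is +0.926 − (−0.544) = +1.470 V, with n = 6 electrons in the balanced equation.
Here Q = [Ga^3+(aq)]^2 / [Pd^2+(aq)]^3 = 1.65×10^4 (log Q = 4.216), giving E = +1.470 − (0.0592/6)·(4.216) = +1.4284 V.
Then ΔG = −nFE = −6 × 96500 × +1.4284 J/mol = −827 kJ/mol.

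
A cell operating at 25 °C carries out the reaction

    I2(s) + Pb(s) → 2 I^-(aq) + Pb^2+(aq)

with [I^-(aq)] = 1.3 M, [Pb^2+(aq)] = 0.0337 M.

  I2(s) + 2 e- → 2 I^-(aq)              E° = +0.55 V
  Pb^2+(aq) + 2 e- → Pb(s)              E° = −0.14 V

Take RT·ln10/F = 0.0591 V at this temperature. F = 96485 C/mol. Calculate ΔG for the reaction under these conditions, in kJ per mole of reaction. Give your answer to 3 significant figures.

−140 kJ/mol

The standard cell potential is +0.55 − (−0.14) = +0.69 V, with n = 2 electrons in the balanced equation.
Here Q = [I^-(aq)]^2·[Pb^2+(aq)] = 0.057 (log Q = −1.244), giving E = +0.69 − (0.0591/2)·(−1.244) = +0.7268 V.
ΔG = −nFE = −(2)(96485)(+0.7268) J/mol = −140 kJ/mol.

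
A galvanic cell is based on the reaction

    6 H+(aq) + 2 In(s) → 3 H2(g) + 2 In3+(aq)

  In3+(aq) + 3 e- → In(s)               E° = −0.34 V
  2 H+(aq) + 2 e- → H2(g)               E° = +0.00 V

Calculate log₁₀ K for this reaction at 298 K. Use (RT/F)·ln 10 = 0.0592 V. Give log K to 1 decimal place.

The 2H⁺/H₂ couple is reduced (cathode); E°cell = +0.00 − (−0.34) = +0.34 V with n = 6.
At equilibrium E = 0, so log K = nE°cell / 0.0592 = (6)(+0.34) / 0.0592 = 34.5.

log K = 34.5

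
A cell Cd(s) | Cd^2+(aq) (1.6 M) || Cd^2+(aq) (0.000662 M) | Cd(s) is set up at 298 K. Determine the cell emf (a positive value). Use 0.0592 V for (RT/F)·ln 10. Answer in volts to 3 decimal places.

For a concentration cell E°cell = 0, since both electrodes use the same couple.
The compartment with the higher Cd^2+(aq) concentration (1.6 M) acts as the cathode; ions are reduced there and produced at the dilute (0.000662 M) anode.
With n = 2, Ecell = −(0.0592/2)·log([dilute]/[conc]) = −(0.0592/2)·log(0.000662/1.6) = +0.100 V.

0.100 V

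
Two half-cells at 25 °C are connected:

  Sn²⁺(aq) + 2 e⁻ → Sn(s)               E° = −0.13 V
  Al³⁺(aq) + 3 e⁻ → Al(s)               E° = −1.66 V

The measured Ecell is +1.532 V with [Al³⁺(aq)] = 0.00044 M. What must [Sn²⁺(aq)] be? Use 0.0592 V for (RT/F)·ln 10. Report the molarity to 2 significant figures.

The Sn²⁺/Sn couple has the larger reduction potential, so it is the cathode: E°cell = −0.13 − (−1.66) = +1.53 V and n = 6.
From the Nernst equation, log Q = n(E° − E)/0.0592 = 6·(+1.53 − (+1.532))/0.0592 = −0.203.
For 3 Sn²⁺(aq) + 2 Al(s) → 3 Sn(s) + 2 Al³⁺(aq), the reaction quotient is Q = [Al³⁺(aq)]^2 / [Sn²⁺(aq)]^3.
Solving for the unknown gives log [Sn²⁺(aq)] = −2.170, so [Sn²⁺(aq)] ≈ 0.0068 M.

0.0068 M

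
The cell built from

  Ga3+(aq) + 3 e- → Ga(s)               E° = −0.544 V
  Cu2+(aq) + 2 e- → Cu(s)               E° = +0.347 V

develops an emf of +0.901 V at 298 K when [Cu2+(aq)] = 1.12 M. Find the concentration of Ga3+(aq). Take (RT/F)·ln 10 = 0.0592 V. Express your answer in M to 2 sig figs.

The Cu²⁺/Cu couple has the larger reduction potential, so it is the cathode: E°cell = +0.347 − (−0.544) = +0.891 V and n = 6.
Since E = E° − (0.0592/n)·log Q, log Q = n(E° − E)/0.0592 = −1.014.
Balancing electrons gives 3 Cu2+(aq) + 2 Ga(s) → 3 Cu(s) + 2 Ga3+(aq); thus Q = [Ga3+(aq)]^2 / [Cu2+(aq)]^3.
Substituting the known concentrations and solving, log [Ga3+(aq)] = −0.433 and [Ga3+(aq)] = 0.37 M.

0.37 M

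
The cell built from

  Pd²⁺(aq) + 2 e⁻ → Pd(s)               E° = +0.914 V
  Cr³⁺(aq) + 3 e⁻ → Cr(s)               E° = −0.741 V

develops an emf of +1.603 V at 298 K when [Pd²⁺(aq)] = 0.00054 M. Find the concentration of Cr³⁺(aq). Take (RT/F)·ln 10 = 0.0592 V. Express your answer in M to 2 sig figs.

The Pd²⁺/Pd couple has the larger reduction potential, so it is the cathode: E°cell = +0.914 − (−0.741) = +1.655 V and n = 6.
Rearranging E = E° − (0.0592/n)·log Q gives log Q = 6(+1.655 − (+1.603))/0.0592 = 5.270.
Balancing electrons gives 3 Pd²⁺(aq) + 2 Cr(s) → 3 Pd(s) + 2 Cr³⁺(aq); thus Q = [Cr³⁺(aq)]^2 / [Pd²⁺(aq)]^3.
Substituting the known concentrations and solving, log [Cr³⁺(aq)] = −2.266 and [Cr³⁺(aq)] = 0.0054 M.

0.0054 M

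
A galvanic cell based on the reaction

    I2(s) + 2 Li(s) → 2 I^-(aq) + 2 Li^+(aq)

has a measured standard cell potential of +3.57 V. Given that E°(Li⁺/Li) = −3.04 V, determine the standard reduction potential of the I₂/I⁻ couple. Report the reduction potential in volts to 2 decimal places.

In the reaction as written the I₂/I⁻ couple is reduced (cathode) and Li⁺/Li is oxidized (anode), so E°cell = E°(I₂/I⁻) − E°(Li⁺/Li).
E°(I₂/I⁻) = E°cell + E°(anode) = +3.57 + (−3.04) = +0.53 V.

+0.53 V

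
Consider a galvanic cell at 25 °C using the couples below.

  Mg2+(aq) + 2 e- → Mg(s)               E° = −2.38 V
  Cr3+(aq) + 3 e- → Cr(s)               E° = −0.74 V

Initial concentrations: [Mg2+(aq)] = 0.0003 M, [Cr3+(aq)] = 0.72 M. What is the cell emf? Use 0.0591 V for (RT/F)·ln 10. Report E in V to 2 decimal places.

+1.74 V

Since E°(Cr³⁺/Cr) > E°(Mg²⁺/Mg), Cr³⁺/Cr serves as the cathode.
E°cell = −0.74 − (−2.38) = +1.64 V, with n = 6 electrons transferred.
The balanced reaction is 2 Cr3+(aq) + 3 Mg(s) → 2 Cr(s) + 3 Mg2+(aq), so Q = [Mg2+(aq)]^3 / [Cr3+(aq)]^2 = 5.21×10^−11 and log Q = −10.283.
E = E° − (0.0591/n)·log Q = +1.64 − (0.0591/6)(−10.283) = +1.74 V.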